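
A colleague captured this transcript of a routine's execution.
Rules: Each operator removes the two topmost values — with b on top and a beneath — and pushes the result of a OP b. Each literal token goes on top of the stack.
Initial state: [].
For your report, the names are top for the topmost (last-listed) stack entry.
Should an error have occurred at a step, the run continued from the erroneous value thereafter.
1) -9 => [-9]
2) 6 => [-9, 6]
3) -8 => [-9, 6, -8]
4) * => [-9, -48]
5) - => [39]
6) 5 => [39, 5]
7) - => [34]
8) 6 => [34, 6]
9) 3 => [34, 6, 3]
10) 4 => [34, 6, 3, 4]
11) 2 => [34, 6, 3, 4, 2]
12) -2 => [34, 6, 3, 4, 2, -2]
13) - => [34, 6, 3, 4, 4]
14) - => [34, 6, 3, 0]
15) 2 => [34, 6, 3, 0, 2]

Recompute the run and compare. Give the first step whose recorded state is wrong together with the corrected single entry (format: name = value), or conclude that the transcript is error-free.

no error

1. push -9: top = -9 (consistent with the transcript)
2. push 6: top = 6 (matches)
3. push -8: top = -8 (confirmed correct)
4. 6 * -8 = -48 (confirmed correct)
5. -9 - -48 = 39 (no discrepancy)
6. push 5: top = 5 (consistent with the transcript)
7. 39 - 5 = 34 (in agreement)
8. push 6: top = 6 (confirmed correct)
9. push 3: top = 3 (exactly as logged)
10. push 4: top = 4 (verified)
11. push 2: top = 2 (confirmed correct)
12. push -2: top = -2 (verified)
13. 2 - -2 = 4 (in agreement)
14. 4 - 4 = 0 (verified)
15. push 2: top = 2 (no discrepancy)
Every step is consistent.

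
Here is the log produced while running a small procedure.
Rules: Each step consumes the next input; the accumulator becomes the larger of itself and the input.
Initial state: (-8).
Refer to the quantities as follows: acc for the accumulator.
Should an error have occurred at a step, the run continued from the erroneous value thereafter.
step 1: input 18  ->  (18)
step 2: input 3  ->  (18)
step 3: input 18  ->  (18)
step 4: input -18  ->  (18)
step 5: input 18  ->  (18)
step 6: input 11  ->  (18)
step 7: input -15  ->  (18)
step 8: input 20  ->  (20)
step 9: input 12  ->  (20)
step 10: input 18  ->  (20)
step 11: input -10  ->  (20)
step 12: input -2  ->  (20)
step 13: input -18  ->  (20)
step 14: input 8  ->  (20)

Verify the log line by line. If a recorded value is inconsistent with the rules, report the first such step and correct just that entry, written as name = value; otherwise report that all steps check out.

no error

Recomputing the run from the initial state:
step 1: acc = 18
step 2: acc = 18
step 3: acc = 18
step 4: acc = 18
step 5: acc = 18
step 6: acc = 18
step 7: acc = 18
step 8: acc = 20
step 9: acc = 20
step 10: acc = 20
step 11: acc = 20
step 12: acc = 20
step 13: acc = 20
step 14: acc = 20
This matches the log at every step.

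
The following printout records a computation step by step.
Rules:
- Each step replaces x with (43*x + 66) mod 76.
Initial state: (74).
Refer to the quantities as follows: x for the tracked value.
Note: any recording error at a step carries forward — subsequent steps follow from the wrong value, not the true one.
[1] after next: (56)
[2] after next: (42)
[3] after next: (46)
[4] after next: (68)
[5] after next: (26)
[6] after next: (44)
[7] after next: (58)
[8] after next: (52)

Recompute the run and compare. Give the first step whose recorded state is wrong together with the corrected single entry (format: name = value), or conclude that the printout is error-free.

Recomputing the run from the initial state:
step 1: x = 56
step 2: x = 42
step 3: x = 48
step 4: x = 2
step 5: x = 0
step 6: x = 66
step 7: x = 16
step 8: x = 70
The first disagreement with the printout is at step 3, where the value should be x = 48.

step 3, x = 48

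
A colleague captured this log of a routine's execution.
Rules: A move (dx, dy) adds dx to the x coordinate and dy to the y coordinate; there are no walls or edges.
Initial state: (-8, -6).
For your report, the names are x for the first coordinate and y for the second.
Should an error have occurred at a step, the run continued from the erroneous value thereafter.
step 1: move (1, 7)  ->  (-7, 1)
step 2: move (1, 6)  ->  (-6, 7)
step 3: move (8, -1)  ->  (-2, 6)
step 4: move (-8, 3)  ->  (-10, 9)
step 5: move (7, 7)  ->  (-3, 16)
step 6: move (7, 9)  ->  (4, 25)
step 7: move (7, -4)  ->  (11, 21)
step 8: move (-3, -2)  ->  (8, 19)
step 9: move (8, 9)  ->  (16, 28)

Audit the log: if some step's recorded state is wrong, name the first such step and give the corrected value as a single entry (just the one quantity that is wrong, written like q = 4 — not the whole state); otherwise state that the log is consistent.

step 1: x = -8 + (1) = -7, y = -6 + (7) = 1 -> checks out
step 2: x = -7 + (1) = -6, y = 1 + (6) = 7 -> confirmed correct
step 3: x = -6 + (8) = 2, y = 7 + (-1) = 6 -> the entry is off here
The audit stops at step 3: the recorded entry is wrong and should be x = 2.

step 3, x = 2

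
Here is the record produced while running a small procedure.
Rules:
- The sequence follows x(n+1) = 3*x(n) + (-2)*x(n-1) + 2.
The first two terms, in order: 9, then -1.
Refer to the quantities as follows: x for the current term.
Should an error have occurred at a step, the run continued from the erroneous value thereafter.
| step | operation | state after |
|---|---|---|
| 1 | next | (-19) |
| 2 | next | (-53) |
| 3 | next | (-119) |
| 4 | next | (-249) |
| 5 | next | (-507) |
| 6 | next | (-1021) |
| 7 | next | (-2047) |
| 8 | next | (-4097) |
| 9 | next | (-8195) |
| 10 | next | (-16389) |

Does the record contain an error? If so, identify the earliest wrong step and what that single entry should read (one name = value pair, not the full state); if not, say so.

no error

step 1: x = 3*(-1) + (-2)*(9) + (2) = -19 -> exactly as logged
step 2: x = 3*(-19) + (-2)*(-1) + (2) = -53 -> agrees with the record
step 3: x = 3*(-53) + (-2)*(-19) + (2) = -119 -> no discrepancy
step 4: x = 3*(-119) + (-2)*(-53) + (2) = -249 -> exactly as logged
step 5: x = 3*(-249) + (-2)*(-119) + (2) = -507 -> consistent with the record
step 6: x = 3*(-507) + (-2)*(-249) + (2) = -1021 -> confirmed correct
step 7: x = 3*(-1021) + (-2)*(-507) + (2) = -2047 -> exactly as logged
step 8: x = 3*(-2047) + (-2)*(-1021) + (2) = -4097 -> no discrepancy
step 9: x = 3*(-4097) + (-2)*(-2047) + (2) = -8195 -> verified
step 10: x = 3*(-8195) + (-2)*(-4097) + (2) = -16389 -> verified
All entries verified; no error found.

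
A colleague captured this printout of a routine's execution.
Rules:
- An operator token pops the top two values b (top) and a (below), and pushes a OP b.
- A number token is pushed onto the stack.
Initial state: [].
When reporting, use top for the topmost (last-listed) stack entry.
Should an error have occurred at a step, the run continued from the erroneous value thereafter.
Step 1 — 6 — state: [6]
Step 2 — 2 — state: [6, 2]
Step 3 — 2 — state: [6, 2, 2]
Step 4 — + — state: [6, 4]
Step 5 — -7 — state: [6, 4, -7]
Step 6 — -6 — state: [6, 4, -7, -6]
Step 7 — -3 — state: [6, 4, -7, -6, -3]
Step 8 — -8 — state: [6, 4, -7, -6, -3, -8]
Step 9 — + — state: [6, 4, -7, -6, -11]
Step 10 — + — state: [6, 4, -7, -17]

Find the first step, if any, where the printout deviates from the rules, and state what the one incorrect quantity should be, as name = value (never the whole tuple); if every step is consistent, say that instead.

no error

Recomputing the run from the initial state:
step 1: [6]
step 2: [6, 2]
step 3: [6, 2, 2]
step 4: [6, 4]
step 5: [6, 4, -7]
step 6: [6, 4, -7, -6]
step 7: [6, 4, -7, -6, -3]
step 8: [6, 4, -7, -6, -3, -8]
step 9: [6, 4, -7, -6, -11]
step 10: [6, 4, -7, -17]
This matches the printout at every step.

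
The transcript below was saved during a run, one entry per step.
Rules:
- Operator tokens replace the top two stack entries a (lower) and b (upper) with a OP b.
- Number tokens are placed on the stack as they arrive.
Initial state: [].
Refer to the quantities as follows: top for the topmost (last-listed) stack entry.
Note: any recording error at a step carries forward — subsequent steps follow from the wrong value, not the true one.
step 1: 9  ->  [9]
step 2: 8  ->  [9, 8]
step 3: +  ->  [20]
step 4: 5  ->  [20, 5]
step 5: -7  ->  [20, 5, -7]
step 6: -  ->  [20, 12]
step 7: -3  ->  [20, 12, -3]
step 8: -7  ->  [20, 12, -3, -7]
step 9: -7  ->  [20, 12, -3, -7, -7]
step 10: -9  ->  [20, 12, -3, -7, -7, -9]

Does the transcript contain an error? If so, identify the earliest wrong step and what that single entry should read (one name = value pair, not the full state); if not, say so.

step 1: push 9: top = 9 -> checks out
step 2: push 8: top = 8 -> agrees with the transcript
step 3: 9 + 8 = 17 -> the entry is off here
Conclusion: step 3 carries the first error; the entry should be top = 17.

step 3, top = 17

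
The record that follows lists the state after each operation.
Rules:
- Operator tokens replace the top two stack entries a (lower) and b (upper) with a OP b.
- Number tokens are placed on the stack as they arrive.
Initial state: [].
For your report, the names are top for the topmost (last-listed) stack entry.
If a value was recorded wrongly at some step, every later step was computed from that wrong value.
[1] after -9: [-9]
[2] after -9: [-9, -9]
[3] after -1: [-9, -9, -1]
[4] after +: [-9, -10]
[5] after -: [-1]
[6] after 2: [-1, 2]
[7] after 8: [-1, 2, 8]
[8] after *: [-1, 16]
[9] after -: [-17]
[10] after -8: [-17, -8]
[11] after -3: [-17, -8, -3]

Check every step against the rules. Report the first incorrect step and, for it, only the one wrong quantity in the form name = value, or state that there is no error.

Recomputing the run from the initial state:
step 1: [-9]
step 2: [-9, -9]
step 3: [-9, -9, -1]
step 4: [-9, -10]
step 5: [1]
step 6: [1, 2]
step 7: [1, 2, 8]
step 8: [1, 16]
step 9: [-15]
step 10: [-15, -8]
step 11: [-15, -8, -3]
The first disagreement with the record is at step 5, where the value should be top = 1.

step 5, top = 1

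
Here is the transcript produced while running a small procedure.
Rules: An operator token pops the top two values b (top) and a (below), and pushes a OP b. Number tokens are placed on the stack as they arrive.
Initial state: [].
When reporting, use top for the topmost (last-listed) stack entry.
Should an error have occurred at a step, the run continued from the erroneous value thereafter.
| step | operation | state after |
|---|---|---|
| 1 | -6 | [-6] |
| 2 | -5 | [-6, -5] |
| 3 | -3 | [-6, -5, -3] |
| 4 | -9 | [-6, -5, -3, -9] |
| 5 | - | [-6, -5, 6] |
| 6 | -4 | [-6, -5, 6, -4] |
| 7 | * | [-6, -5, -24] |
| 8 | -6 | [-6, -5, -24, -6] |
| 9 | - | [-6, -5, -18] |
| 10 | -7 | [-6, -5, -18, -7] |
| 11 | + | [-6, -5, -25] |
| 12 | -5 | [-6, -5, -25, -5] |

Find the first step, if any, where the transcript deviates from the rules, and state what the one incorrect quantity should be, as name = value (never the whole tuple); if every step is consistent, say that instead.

Recomputing the run from the initial state:
step 1: [-6]
step 2: [-6, -5]
step 3: [-6, -5, -3]
step 4: [-6, -5, -3, -9]
step 5: [-6, -5, 6]
step 6: [-6, -5, 6, -4]
step 7: [-6, -5, -24]
step 8: [-6, -5, -24, -6]
step 9: [-6, -5, -18]
step 10: [-6, -5, -18, -7]
step 11: [-6, -5, -25]
step 12: [-6, -5, -25, -5]
This matches the transcript at every step.

no error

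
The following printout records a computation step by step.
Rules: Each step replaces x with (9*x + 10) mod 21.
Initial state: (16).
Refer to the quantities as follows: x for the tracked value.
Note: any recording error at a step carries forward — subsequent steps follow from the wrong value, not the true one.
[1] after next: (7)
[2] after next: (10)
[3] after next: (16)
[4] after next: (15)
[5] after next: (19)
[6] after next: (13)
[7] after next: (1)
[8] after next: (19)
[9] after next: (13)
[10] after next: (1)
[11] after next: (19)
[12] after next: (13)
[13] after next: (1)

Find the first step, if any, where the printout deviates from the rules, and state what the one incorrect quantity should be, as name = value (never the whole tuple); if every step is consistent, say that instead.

step 4, x = 7

Recomputing the run from the initial state:
step 1: x = 7
step 2: x = 10
step 3: x = 16
step 4: x = 7
step 5: x = 10
step 6: x = 16
step 7: x = 7
step 8: x = 10
step 9: x = 16
step 10: x = 7
step 11: x = 10
step 12: x = 16
step 13: x = 7
The first disagreement with the printout is at step 4, where the value should be x = 7.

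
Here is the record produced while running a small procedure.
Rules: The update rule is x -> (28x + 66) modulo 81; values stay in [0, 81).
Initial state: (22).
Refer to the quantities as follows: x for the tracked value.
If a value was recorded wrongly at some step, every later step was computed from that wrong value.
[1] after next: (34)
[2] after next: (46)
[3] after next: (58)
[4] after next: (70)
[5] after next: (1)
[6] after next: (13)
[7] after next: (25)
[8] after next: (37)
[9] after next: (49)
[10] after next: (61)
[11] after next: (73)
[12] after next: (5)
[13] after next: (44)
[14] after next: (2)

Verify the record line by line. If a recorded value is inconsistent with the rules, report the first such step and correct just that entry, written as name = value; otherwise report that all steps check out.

step 12, x = 4

Recomputing the run from the initial state:
step 1: x = 34
step 2: x = 46
step 3: x = 58
step 4: x = 70
step 5: x = 1
step 6: x = 13
step 7: x = 25
step 8: x = 37
step 9: x = 49
step 10: x = 61
step 11: x = 73
step 12: x = 4
step 13: x = 16
step 14: x = 28
The first disagreement with the record is at step 12, where the value should be x = 4.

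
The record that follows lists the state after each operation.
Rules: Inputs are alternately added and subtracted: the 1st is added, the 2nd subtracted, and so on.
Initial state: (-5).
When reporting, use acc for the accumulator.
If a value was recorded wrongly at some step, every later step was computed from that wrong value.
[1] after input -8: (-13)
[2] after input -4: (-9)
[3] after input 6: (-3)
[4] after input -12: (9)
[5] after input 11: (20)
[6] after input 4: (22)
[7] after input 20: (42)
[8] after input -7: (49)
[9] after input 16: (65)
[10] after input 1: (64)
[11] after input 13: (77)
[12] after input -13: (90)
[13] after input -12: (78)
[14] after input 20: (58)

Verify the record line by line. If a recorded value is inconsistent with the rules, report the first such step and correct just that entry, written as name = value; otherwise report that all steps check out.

step 1: acc = -5 + -8 = -13 -> same as recorded
step 2: acc = -13 - -4 = -9 -> confirmed correct
step 3: acc = -9 + 6 = -3 -> confirmed correct
step 4: acc = -3 - -12 = 9 -> same as recorded
step 5: acc = 9 + 11 = 20 -> verified
step 6: acc = 20 - 4 = 16 -> the record disagrees here
So the first discrepancy is step 6, where the right value is acc = 16.

step 6, acc = 16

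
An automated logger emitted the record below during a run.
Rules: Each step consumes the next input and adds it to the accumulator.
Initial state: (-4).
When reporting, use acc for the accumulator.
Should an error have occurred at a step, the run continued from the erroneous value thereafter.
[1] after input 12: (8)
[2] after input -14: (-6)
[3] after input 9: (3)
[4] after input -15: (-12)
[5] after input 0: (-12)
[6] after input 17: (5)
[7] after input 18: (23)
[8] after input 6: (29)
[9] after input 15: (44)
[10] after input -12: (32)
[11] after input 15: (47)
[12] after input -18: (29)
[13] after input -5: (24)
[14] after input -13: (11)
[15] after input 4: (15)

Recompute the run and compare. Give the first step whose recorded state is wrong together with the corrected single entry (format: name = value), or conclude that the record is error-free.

no error

Step 1: acc = -4 + 12 = 8 — same as recorded.
Step 2: acc = 8 + -14 = -6 — exactly as logged.
Step 3: acc = -6 + 9 = 3 — confirmed correct.
Step 4: acc = 3 + -15 = -12 — consistent with the record.
Step 5: acc = -12 + 0 = -12 — consistent with the record.
Step 6: acc = -12 + 17 = 5 — no discrepancy.
Step 7: acc = 5 + 18 = 23 — verified.
Step 8: acc = 23 + 6 = 29 — in agreement.
Step 9: acc = 29 + 15 = 44 — same as recorded.
Step 10: acc = 44 + -12 = 32 — verified.
Step 11: acc = 32 + 15 = 47 — same as recorded.
Step 12: acc = 47 + -18 = 29 — in agreement.
Step 13: acc = 29 + -5 = 24 — agrees with the record.
Step 14: acc = 24 + -13 = 11 — exactly as logged.
Step 15: acc = 11 + 4 = 15 — no discrepancy.
All steps check out; nothing to correct.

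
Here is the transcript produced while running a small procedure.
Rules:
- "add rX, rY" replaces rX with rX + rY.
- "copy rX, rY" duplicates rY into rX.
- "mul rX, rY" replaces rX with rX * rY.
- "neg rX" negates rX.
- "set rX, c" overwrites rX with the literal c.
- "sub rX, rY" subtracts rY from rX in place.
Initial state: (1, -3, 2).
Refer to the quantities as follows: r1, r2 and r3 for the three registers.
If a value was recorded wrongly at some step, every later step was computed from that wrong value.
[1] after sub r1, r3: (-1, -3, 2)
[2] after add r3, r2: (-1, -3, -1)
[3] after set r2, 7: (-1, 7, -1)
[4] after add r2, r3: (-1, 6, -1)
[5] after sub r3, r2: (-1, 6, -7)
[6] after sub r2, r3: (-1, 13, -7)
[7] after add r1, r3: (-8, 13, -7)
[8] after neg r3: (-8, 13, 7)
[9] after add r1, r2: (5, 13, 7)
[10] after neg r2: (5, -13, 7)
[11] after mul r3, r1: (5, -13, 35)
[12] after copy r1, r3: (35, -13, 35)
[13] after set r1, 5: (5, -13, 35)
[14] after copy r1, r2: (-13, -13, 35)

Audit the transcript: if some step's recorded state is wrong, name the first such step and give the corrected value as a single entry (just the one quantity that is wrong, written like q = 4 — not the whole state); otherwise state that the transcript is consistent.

no error

Recomputing the run from the initial state:
step 1: r1 = -1, r2 = -3, r3 = 2
step 2: r1 = -1, r2 = -3, r3 = -1
step 3: r1 = -1, r2 = 7, r3 = -1
step 4: r1 = -1, r2 = 6, r3 = -1
step 5: r1 = -1, r2 = 6, r3 = -7
step 6: r1 = -1, r2 = 13, r3 = -7
step 7: r1 = -8, r2 = 13, r3 = -7
step 8: r1 = -8, r2 = 13, r3 = 7
step 9: r1 = 5, r2 = 13, r3 = 7
step 10: r1 = 5, r2 = -13, r3 = 7
step 11: r1 = 5, r2 = -13, r3 = 35
step 12: r1 = 35, r2 = -13, r3 = 35
step 13: r1 = 5, r2 = -13, r3 = 35
step 14: r1 = -13, r2 = -13, r3 = 35
This matches the transcript at every step.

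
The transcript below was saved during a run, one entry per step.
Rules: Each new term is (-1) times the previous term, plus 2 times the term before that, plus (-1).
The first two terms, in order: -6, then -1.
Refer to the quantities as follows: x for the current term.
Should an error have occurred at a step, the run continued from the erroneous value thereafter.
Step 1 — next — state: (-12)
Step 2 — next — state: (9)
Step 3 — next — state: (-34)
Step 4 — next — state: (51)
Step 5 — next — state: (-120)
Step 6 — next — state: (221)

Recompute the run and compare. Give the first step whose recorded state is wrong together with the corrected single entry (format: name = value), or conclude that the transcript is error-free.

no error

1. x = -1*(-1) + (2)*(-6) + (-1) = -12 (exactly as logged)
2. x = -1*(-12) + (2)*(-1) + (-1) = 9 (checks out)
3. x = -1*(9) + (2)*(-12) + (-1) = -34 (exactly as logged)
4. x = -1*(-34) + (2)*(9) + (-1) = 51 (verified)
5. x = -1*(51) + (2)*(-34) + (-1) = -120 (checks out)
6. x = -1*(-120) + (2)*(51) + (-1) = 221 (exactly as logged)
All entries verified; no error found.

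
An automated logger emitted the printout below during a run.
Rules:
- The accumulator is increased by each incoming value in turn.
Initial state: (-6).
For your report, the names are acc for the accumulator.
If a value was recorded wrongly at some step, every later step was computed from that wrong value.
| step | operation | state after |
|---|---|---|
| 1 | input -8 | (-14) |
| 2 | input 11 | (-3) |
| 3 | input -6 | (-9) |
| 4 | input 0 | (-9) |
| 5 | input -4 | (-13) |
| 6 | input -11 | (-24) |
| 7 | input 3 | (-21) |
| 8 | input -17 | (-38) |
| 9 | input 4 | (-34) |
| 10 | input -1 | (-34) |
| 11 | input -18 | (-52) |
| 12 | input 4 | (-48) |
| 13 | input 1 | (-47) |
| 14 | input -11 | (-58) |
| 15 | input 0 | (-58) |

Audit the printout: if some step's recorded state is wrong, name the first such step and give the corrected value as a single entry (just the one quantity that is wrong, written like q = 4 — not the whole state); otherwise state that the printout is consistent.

step 10, acc = -35

step 1: acc = -6 + -8 = -14 -> same as recorded
step 2: acc = -14 + 11 = -3 -> verified
step 3: acc = -3 + -6 = -9 -> verified
step 4: acc = -9 + 0 = -9 -> no discrepancy
step 5: acc = -9 + -4 = -13 -> confirmed correct
step 6: acc = -13 + -11 = -24 -> confirmed correct
step 7: acc = -24 + 3 = -21 -> in agreement
step 8: acc = -21 + -17 = -38 -> no discrepancy
step 9: acc = -38 + 4 = -34 -> consistent with the printout
step 10: acc = -34 + -1 = -35 -> the recorded entry deviates here
Conclusion: step 10 carries the first error; the entry should be acc = -35.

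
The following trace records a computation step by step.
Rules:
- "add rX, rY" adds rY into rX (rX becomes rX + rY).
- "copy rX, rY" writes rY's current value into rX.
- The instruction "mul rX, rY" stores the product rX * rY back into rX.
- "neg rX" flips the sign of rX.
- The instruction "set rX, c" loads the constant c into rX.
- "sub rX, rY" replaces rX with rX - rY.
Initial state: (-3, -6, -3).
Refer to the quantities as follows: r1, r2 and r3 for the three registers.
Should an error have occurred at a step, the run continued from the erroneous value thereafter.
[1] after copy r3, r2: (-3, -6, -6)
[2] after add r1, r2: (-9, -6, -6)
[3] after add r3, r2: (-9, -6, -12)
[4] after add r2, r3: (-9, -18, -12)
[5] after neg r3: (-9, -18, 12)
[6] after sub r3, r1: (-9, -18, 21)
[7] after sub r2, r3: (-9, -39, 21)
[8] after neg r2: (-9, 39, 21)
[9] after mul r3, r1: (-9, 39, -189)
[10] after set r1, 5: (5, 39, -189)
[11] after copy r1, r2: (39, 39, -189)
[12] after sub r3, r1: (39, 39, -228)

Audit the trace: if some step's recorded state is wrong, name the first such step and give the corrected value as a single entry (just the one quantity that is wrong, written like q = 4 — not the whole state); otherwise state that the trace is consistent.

no error

Recomputing the run from the initial state:
step 1: r1 = -3, r2 = -6, r3 = -6
step 2: r1 = -9, r2 = -6, r3 = -6
step 3: r1 = -9, r2 = -6, r3 = -12
step 4: r1 = -9, r2 = -18, r3 = -12
step 5: r1 = -9, r2 = -18, r3 = 12
step 6: r1 = -9, r2 = -18, r3 = 21
step 7: r1 = -9, r2 = -39, r3 = 21
step 8: r1 = -9, r2 = 39, r3 = 21
step 9: r1 = -9, r2 = 39, r3 = -189
step 10: r1 = 5, r2 = 39, r3 = -189
step 11: r1 = 39, r2 = 39, r3 = -189
step 12: r1 = 39, r2 = 39, r3 = -228
This matches the trace at every step.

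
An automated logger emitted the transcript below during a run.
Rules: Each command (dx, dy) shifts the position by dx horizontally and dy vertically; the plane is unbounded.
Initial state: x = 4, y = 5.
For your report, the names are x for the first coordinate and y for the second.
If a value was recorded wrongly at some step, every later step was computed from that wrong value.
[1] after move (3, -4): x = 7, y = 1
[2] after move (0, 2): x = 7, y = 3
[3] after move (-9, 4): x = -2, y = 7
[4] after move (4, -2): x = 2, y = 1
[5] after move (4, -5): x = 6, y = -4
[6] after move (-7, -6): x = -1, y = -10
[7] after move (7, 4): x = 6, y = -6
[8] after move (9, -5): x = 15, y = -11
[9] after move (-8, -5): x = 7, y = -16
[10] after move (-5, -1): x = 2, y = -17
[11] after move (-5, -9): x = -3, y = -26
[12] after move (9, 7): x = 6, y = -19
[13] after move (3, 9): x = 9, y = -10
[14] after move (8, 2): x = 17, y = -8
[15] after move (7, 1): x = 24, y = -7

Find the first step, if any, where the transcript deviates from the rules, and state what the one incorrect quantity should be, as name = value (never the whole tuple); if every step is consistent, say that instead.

step 4, y = 5

1. x = 4 + (3) = 7, y = 5 + (-4) = 1 (in agreement)
2. x = 7 + (0) = 7, y = 1 + (2) = 3 (exactly as logged)
3. x = 7 + (-9) = -2, y = 3 + (4) = 7 (verified)
4. x = -2 + (4) = 2, y = 7 + (-2) = 5 (this is not what the transcript shows)
Step 4 is the first one off; corrected, y = 5.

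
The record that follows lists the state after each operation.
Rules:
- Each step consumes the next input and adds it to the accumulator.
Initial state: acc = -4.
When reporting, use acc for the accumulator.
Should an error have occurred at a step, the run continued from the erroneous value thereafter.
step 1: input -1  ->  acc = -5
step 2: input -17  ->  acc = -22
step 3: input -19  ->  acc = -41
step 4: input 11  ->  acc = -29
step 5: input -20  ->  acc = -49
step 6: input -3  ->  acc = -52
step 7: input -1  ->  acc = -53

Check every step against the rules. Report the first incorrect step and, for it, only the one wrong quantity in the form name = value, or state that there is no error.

step 4, acc = -30

Recomputing the run from the initial state:
step 1: acc = -5
step 2: acc = -22
step 3: acc = -41
step 4: acc = -30
step 5: acc = -50
step 6: acc = -53
step 7: acc = -54
The first disagreement with the record is at step 4, where the value should be acc = -30.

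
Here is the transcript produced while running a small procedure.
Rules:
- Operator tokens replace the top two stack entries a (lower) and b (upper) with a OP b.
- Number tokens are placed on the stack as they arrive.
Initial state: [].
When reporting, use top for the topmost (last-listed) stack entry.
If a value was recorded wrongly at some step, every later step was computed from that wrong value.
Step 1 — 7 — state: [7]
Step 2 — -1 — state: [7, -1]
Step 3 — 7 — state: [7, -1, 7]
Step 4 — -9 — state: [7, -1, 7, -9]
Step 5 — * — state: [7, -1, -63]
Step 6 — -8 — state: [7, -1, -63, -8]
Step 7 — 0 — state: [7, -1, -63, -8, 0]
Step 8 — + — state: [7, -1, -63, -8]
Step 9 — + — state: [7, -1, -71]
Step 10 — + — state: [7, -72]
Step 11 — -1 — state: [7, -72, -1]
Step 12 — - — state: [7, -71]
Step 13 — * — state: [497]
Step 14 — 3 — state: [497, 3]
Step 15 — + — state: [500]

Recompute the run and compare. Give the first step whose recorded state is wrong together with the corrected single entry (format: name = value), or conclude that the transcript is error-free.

Recomputing the run from the initial state:
step 1: [7]
step 2: [7, -1]
step 3: [7, -1, 7]
step 4: [7, -1, 7, -9]
step 5: [7, -1, -63]
step 6: [7, -1, -63, -8]
step 7: [7, -1, -63, -8, 0]
step 8: [7, -1, -63, -8]
step 9: [7, -1, -71]
step 10: [7, -72]
step 11: [7, -72, -1]
step 12: [7, -71]
step 13: [-497]
step 14: [-497, 3]
step 15: [-494]
The first disagreement with the transcript is at step 13, where the value should be top = -497.

step 13, top = -497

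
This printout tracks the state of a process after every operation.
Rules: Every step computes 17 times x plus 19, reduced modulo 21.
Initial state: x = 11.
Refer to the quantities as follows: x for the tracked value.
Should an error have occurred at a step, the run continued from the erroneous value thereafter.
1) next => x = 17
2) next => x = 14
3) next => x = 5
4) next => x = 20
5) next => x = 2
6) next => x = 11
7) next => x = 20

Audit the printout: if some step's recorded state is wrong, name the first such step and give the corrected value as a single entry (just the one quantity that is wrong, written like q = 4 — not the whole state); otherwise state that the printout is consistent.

Recomputing the run from the initial state:
step 1: x = 17
step 2: x = 14
step 3: x = 5
step 4: x = 20
step 5: x = 2
step 6: x = 11
step 7: x = 17
The first disagreement with the printout is at step 7, where the value should be x = 17.

step 7, x = 17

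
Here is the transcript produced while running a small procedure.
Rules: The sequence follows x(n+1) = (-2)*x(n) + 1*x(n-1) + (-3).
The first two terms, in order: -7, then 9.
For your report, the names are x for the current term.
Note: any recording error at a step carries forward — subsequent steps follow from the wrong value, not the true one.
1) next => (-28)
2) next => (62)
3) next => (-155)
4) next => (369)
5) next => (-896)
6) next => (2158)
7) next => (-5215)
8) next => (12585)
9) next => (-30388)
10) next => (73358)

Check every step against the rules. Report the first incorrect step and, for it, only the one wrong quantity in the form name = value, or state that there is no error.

no error

1. x = -2*(9) + (1)*(-7) + (-3) = -28 (confirmed correct)
2. x = -2*(-28) + (1)*(9) + (-3) = 62 (no discrepancy)
3. x = -2*(62) + (1)*(-28) + (-3) = -155 (agrees with the transcript)
4. x = -2*(-155) + (1)*(62) + (-3) = 369 (exactly as logged)
5. x = -2*(369) + (1)*(-155) + (-3) = -896 (agrees with the transcript)
6. x = -2*(-896) + (1)*(369) + (-3) = 2158 (checks out)
7. x = -2*(2158) + (1)*(-896) + (-3) = -5215 (agrees with the transcript)
8. x = -2*(-5215) + (1)*(2158) + (-3) = 12585 (same as recorded)
9. x = -2*(12585) + (1)*(-5215) + (-3) = -30388 (consistent with the transcript)
10. x = -2*(-30388) + (1)*(12585) + (-3) = 73358 (matches)
The recomputation confirms every line.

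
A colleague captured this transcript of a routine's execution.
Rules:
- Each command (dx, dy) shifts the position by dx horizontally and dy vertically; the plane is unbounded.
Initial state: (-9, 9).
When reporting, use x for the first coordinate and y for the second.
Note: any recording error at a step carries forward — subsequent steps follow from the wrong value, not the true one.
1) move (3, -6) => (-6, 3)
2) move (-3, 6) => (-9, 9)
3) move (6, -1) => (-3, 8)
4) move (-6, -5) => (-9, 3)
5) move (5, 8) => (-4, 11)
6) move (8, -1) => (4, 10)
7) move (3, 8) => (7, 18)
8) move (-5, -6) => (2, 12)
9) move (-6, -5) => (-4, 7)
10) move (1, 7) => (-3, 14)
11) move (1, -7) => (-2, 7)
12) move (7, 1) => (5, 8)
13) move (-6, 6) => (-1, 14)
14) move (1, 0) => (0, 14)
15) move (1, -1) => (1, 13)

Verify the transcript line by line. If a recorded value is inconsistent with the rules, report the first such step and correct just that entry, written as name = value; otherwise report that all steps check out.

no error

step 1: x = -9 + (3) = -6, y = 9 + (-6) = 3 -> checks out
step 2: x = -6 + (-3) = -9, y = 3 + (6) = 9 -> in agreement
step 3: x = -9 + (6) = -3, y = 9 + (-1) = 8 -> matches
step 4: x = -3 + (-6) = -9, y = 8 + (-5) = 3 -> in agreement
step 5: x = -9 + (5) = -4, y = 3 + (8) = 11 -> consistent with the transcript
step 6: x = -4 + (8) = 4, y = 11 + (-1) = 10 -> in agreement
step 7: x = 4 + (3) = 7, y = 10 + (8) = 18 -> matches
step 8: x = 7 + (-5) = 2, y = 18 + (-6) = 12 -> consistent with the transcript
step 9: x = 2 + (-6) = -4, y = 12 + (-5) = 7 -> same as recorded
step 10: x = -4 + (1) = -3, y = 7 + (7) = 14 -> exactly as logged
step 11: x = -3 + (1) = -2, y = 14 + (-7) = 7 -> verified
step 12: x = -2 + (7) = 5, y = 7 + (1) = 8 -> agrees with the transcript
step 13: x = 5 + (-6) = -1, y = 8 + (6) = 14 -> exactly as logged
step 14: x = -1 + (1) = 0, y = 14 + (0) = 14 -> checks out
step 15: x = 0 + (1) = 1, y = 14 + (-1) = 13 -> no discrepancy
All steps check out; nothing to correct.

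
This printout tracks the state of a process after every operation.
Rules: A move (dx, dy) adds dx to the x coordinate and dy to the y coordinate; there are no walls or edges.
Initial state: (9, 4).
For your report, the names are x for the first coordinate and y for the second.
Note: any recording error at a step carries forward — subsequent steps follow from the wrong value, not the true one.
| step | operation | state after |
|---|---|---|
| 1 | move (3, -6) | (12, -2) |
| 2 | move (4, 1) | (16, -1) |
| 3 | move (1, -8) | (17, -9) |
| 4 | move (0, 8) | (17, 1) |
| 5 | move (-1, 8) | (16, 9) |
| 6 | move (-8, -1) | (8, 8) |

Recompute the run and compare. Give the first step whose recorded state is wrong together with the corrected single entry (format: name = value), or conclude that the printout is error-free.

step 4, y = -1

Recomputing the run from the initial state:
step 1: x = 12, y = -2
step 2: x = 16, y = -1
step 3: x = 17, y = -9
step 4: x = 17, y = -1
step 5: x = 16, y = 7
step 6: x = 8, y = 6
The first disagreement with the printout is at step 4, where the value should be y = -1.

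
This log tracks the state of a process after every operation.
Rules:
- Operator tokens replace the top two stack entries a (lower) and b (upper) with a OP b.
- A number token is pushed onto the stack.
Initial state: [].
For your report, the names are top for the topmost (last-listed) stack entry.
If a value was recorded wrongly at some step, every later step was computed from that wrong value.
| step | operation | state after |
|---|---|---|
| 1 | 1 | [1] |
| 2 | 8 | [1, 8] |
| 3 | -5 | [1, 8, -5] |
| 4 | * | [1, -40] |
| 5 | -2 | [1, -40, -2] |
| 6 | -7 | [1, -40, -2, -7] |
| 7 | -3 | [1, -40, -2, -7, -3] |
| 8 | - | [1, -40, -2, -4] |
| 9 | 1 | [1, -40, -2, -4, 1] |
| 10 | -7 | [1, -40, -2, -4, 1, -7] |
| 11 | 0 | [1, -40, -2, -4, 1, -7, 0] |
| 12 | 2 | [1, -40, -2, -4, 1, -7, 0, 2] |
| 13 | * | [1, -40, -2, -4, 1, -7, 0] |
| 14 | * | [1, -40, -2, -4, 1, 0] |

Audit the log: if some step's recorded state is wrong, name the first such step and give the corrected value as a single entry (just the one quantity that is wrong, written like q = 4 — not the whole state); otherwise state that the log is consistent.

Recomputing the run from the initial state:
step 1: [1]
step 2: [1, 8]
step 3: [1, 8, -5]
step 4: [1, -40]
step 5: [1, -40, -2]
step 6: [1, -40, -2, -7]
step 7: [1, -40, -2, -7, -3]
step 8: [1, -40, -2, -4]
step 9: [1, -40, -2, -4, 1]
step 10: [1, -40, -2, -4, 1, -7]
step 11: [1, -40, -2, -4, 1, -7, 0]
step 12: [1, -40, -2, -4, 1, -7, 0, 2]
step 13: [1, -40, -2, -4, 1, -7, 0]
step 14: [1, -40, -2, -4, 1, 0]
This matches the log at every step.

no error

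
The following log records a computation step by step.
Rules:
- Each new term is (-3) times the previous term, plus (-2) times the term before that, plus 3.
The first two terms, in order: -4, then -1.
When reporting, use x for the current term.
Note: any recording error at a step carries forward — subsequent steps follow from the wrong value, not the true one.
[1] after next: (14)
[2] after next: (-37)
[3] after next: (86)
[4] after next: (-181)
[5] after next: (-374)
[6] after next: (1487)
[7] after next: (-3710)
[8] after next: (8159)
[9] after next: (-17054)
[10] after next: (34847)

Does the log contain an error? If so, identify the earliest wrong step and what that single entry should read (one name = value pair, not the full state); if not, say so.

step 5, x = 374

1. x = -3*(-1) + (-2)*(-4) + (3) = 14 (in agreement)
2. x = -3*(14) + (-2)*(-1) + (3) = -37 (confirmed correct)
3. x = -3*(-37) + (-2)*(14) + (3) = 86 (consistent with the log)
4. x = -3*(86) + (-2)*(-37) + (3) = -181 (verified)
5. x = -3*(-181) + (-2)*(86) + (3) = 374 (the entry is off here)
The earliest wrong entry is at step 5: it should read x = 374.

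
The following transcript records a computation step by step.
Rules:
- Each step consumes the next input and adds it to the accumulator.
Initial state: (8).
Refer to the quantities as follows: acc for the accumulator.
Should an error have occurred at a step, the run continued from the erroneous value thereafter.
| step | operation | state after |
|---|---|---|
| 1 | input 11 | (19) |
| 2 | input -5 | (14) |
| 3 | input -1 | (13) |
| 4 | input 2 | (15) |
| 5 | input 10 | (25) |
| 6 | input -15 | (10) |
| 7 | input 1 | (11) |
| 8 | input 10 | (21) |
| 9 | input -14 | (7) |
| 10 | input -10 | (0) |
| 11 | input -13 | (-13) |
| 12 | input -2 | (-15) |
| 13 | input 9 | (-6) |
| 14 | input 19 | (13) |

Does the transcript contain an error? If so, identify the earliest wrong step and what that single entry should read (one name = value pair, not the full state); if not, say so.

step 1: acc = 8 + 11 = 19 -> matches
step 2: acc = 19 + -5 = 14 -> confirmed correct
step 3: acc = 14 + -1 = 13 -> same as recorded
step 4: acc = 13 + 2 = 15 -> verified
step 5: acc = 15 + 10 = 25 -> checks out
step 6: acc = 25 + -15 = 10 -> consistent with the transcript
step 7: acc = 10 + 1 = 11 -> exactly as logged
step 8: acc = 11 + 10 = 21 -> no discrepancy
step 9: acc = 21 + -14 = 7 -> matches
step 10: acc = 7 + -10 = -3 -> the transcript disagrees here
The earliest wrong entry is at step 10: it should read acc = -3.

step 10, acc = -3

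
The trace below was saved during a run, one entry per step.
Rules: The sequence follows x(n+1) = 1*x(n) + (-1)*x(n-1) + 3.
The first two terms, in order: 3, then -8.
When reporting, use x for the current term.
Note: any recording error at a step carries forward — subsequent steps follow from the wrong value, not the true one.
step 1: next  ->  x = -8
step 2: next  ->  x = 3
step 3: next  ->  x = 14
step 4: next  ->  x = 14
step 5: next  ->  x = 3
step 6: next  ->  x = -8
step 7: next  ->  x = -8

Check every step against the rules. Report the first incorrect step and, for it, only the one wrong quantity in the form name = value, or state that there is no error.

step 1: x = 1*(-8) + (-1)*(3) + (3) = -8 -> same as recorded
step 2: x = 1*(-8) + (-1)*(-8) + (3) = 3 -> matches
step 3: x = 1*(3) + (-1)*(-8) + (3) = 14 -> no discrepancy
step 4: x = 1*(14) + (-1)*(3) + (3) = 14 -> exactly as logged
step 5: x = 1*(14) + (-1)*(14) + (3) = 3 -> checks out
step 6: x = 1*(3) + (-1)*(14) + (3) = -8 -> confirmed correct
step 7: x = 1*(-8) + (-1)*(3) + (3) = -8 -> checks out
The recomputation confirms every line.

no error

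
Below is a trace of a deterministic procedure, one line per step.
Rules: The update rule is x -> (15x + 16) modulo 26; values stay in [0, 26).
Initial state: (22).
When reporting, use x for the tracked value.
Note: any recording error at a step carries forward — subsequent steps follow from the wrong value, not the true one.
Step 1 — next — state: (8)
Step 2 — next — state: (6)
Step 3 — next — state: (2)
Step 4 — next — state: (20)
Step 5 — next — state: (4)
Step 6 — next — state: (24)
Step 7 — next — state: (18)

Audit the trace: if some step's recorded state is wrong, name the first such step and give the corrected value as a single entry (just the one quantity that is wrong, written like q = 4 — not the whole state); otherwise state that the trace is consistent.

step 7, x = 12

Step 1: x = (15*22 + 16) mod 26 = 8 — same as recorded.
Step 2: x = (15*8 + 16) mod 26 = 6 — exactly as logged.
Step 3: x = (15*6 + 16) mod 26 = 2 — consistent with the trace.
Step 4: x = (15*2 + 16) mod 26 = 20 — in agreement.
Step 5: x = (15*20 + 16) mod 26 = 4 — matches.
Step 6: x = (15*4 + 16) mod 26 = 24 — confirmed correct.
Step 7: x = (15*24 + 16) mod 26 = 12 — the entry is off here.
First incorrect step: 7; the correct value is x = 12.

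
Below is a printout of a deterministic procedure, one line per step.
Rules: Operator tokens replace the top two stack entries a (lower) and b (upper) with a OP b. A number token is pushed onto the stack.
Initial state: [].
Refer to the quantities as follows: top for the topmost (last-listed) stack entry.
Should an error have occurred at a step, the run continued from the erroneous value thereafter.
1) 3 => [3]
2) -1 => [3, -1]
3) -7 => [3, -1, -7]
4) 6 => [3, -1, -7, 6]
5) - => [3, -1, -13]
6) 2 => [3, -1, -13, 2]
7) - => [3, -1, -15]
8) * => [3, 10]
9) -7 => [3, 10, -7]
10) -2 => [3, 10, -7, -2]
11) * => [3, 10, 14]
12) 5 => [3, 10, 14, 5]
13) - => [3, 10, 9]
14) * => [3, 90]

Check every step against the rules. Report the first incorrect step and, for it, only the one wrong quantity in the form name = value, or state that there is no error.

step 8, top = 15

Step 1: push 3: top = 3 — no discrepancy.
Step 2: push -1: top = -1 — exactly as logged.
Step 3: push -7: top = -7 — verified.
Step 4: push 6: top = 6 — matches.
Step 5: -7 - 6 = -13 — in agreement.
Step 6: push 2: top = 2 — verified.
Step 7: -13 - 2 = -15 — agrees with the printout.
Step 8: -1 * -15 = 15 — the printout disagrees here.
The audit stops at step 8: the recorded entry is wrong and should be top = 15.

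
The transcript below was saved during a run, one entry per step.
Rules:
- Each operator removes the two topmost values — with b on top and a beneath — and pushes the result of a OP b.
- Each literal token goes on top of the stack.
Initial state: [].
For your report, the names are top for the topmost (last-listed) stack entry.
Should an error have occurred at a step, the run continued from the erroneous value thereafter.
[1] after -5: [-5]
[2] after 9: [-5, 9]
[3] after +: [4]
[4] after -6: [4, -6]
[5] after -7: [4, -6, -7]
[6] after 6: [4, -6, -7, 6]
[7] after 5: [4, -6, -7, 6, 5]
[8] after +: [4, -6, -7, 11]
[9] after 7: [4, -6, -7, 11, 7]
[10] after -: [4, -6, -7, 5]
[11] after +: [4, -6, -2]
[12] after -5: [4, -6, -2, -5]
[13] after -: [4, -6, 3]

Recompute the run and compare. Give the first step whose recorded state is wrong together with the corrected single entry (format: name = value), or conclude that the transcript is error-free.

step 10, top = 4

Step 1: push -5: top = -5 — consistent with the transcript.
Step 2: push 9: top = 9 — exactly as logged.
Step 3: -5 + 9 = 4 — no discrepancy.
Step 4: push -6: top = -6 — matches.
Step 5: push -7: top = -7 — no discrepancy.
Step 6: push 6: top = 6 — exactly as logged.
Step 7: push 5: top = 5 — no discrepancy.
Step 8: 6 + 5 = 11 — agrees with the transcript.
Step 9: push 7: top = 7 — consistent with the transcript.
Step 10: 11 - 7 = 4 — the transcript disagrees here.
The audit stops at step 10: the recorded entry is wrong and should be top = 4.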